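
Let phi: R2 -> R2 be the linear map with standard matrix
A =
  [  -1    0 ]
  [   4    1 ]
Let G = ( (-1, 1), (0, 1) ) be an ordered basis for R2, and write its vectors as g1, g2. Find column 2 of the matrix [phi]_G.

(0, 1)

Column 2 of [phi]_G is the G-coordinate vector of phi(g2).
In standard coordinates phi(g2) = A g2 = (0, 1).
Converting to G: (0, 1) = 0·g1 + g2, so the coordinate vector is (0, 1).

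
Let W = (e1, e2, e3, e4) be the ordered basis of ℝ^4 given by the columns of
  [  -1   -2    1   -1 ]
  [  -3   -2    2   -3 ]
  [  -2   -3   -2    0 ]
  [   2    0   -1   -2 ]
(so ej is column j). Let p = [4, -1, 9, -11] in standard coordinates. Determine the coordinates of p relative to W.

[-1, -3, 1, 4]

[p]_W is the unique c with M c = p, where M has columns e1, ..., e4.
Gaussian elimination on [M | p] yields c = (-1, -3, 1, 4).
Check: -e1 - 3e2 + e3 + 4e4 = [4, -1, 9, -11].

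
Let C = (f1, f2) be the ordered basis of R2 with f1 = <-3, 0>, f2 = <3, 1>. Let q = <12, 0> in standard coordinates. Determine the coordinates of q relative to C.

[q]_C is the unique c with M c = q, where M has columns f1, f2.
System: -3c_1 + 3c_2 = 12, 0c_1 + c_2 = 0; solving gives c_1 = -4, c_2 = 0.
Check: -4f1 + 0·f2 = <12, 0>.

<-4, 0>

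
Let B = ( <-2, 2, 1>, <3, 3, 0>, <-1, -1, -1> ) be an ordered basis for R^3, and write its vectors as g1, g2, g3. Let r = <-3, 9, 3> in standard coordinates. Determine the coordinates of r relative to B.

<3, 1, 0>

Write r = c_1 g1 + ... + c_3 g3 and solve for the c_i.
Row-reducing the augmented matrix [M | r] gives c = (3, 1, 0).
Check: 3g1 + g2 + 0·g3 = <-3, 9, 3>.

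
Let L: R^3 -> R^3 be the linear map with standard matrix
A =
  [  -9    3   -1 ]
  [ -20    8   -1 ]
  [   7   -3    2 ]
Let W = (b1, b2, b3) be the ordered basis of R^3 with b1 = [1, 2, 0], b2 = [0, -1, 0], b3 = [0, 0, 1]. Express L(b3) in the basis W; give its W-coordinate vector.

Compute L(b3) = A b3 = [-1, -1, 2] in standard coordinates.
Then write this in W-coordinates: solve for y in y_1 b1 + ... + y_3 b3 = [-1, -1, 2].
This gives y = [-1, -1, 2], which is column 3 of [L]_W.

[-1, -1, 2]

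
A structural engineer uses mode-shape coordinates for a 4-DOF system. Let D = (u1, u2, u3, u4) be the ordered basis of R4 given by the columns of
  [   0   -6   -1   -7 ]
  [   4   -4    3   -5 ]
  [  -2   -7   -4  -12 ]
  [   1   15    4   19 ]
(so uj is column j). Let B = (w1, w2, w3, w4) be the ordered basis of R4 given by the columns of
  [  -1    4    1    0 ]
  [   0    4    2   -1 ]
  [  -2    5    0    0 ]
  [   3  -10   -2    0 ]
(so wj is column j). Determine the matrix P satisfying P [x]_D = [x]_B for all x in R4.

Take x = uj: its D-coordinates are the j-th standard unit vector, so P e_j — column j of P — equals [uj]_B.
u1 = w1 + 0·w2 + w3 - 2w4, giving column 1 = <1, 0, 1, -2>; repeating for each j gives P = [[1, 1, 2, 1], [0, -1, 0, -2], [1, -1, 1, 2], [-2, -2, -1, 1]].

[[1, 1, 2, 1], [0, -1, 0, -2], [1, -1, 1, 2], [-2, -2, -1, 1]]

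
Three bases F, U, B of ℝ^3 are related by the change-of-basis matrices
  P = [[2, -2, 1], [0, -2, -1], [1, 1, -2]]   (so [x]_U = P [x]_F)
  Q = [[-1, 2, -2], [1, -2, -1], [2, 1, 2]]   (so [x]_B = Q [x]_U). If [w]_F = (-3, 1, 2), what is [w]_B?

(10, 8, -28)

Apply P to get U-coordinates (-6, -4, -6), then Q to get B-coordinates.
The result is [w]_B = (10, 8, -28).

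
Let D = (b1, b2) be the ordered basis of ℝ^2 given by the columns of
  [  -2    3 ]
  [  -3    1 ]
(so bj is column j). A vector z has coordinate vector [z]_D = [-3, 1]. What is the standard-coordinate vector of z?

[9, 10]

The coordinates say z = -3b1 + b2; adding the scaled basis vectors gives [9, 10].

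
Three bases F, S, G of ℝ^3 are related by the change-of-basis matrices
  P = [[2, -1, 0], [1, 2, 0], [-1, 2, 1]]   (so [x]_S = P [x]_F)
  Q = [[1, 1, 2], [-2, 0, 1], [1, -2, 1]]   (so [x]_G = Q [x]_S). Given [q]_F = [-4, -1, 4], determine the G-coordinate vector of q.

Composing the changes, [q]_G = Q P [q]_F.
Q P = [[1, 5, 2], [-5, 4, 1], [-1, -3, 1]]; applying this to [-4, -1, 4] gives [-1, 20, 11].

[-1, 20, 11]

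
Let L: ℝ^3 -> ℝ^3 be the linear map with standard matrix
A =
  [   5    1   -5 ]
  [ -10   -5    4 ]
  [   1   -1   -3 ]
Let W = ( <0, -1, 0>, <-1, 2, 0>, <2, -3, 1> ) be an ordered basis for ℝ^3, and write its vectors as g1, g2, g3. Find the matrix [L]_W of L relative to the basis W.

[[-2, 3, -1], [3, -3, 2], [1, -3, 2]]

The j-th column of [L]_W is [L(gj)]_W.
L(g1) = A g1 = <-1, 5, 1> = -2g1 + 3g2 + g3, so column 1 is <-2, 3, 1>.
Repeating for g2, g3 and assembling the columns gives [[-2, 3, -1], [3, -3, 2], [1, -3, 2]].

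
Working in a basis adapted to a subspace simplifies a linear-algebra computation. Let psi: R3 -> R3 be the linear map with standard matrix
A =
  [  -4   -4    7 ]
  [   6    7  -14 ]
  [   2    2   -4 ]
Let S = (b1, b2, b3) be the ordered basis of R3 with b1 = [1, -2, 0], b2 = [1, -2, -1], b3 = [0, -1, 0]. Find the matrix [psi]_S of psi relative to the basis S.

[[2, -1, 2], [2, -2, 2], [0, 0, -1]]

The j-th column of [psi]_S is [psi(bj)]_S.
psi(b1) = A b1 = [4, -8, -2] = 2b1 + 2b2 + 0·b3, so column 1 is [2, 2, 0].
Repeating for b2, b3 and assembling the columns gives [[2, -1, 2], [2, -2, 2], [0, 0, -1]].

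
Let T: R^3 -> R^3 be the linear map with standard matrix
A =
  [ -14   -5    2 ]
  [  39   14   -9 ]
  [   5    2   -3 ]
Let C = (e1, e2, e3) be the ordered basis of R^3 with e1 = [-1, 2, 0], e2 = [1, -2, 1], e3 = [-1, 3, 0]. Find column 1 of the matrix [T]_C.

[-2, -1, -3]

Compute T(e1) = A e1 = [4, -11, -1] in standard coordinates.
Then write this in C-coordinates: solve for y in y_1 e1 + ... + y_3 e3 = [4, -11, -1].
This gives y = [-2, -1, -3], which is column 1 of [T]_C.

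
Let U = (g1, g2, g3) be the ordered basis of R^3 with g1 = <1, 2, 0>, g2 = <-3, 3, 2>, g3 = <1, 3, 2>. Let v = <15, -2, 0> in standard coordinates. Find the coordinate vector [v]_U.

<-1, -4, 4>

Write v = c_1 g1 + ... + c_3 g3 and solve for the c_i.
Gaussian elimination on [M | v] yields c = (-1, -4, 4).
Check: -g1 - 4g2 + 4g3 = <15, -2, 0>.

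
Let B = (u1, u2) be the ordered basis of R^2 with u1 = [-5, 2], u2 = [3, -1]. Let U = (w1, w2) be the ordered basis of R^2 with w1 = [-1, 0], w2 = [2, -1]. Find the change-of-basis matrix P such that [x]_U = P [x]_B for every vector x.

Take x = uj: its B-coordinates are the j-th standard unit vector, so P e_j — column j of P — equals [uj]_U.
u1 = w1 - 2w2, giving column 1 = [1, -2]; repeating for each j gives P = [[1, -1], [-2, 1]].

[[1, -1], [-2, 1]]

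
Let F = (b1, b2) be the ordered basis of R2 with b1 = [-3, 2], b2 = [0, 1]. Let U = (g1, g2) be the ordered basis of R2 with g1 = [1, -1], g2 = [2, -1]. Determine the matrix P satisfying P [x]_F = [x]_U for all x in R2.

[[-1, -2], [-1, 1]]

Column j of P is [bj]_U, since P maps F-coordinates to U-coordinates.
Expressing b1 in U: b1 = -g1 - g2, so column 1 of P is [-1, -1].
Doing the same for each bj gives P = [[-1, -2], [-1, 1]].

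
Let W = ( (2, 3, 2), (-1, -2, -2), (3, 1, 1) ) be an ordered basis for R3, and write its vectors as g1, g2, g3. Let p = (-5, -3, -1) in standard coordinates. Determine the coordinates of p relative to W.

(-2, -2, -1)

[p]_W is the unique c with M c = p, where M has columns g1, ..., g3.
Gaussian elimination on [M | p] yields c = (-2, -2, -1).
Check: -2g1 - 2g2 - g3 = (-5, -3, -1).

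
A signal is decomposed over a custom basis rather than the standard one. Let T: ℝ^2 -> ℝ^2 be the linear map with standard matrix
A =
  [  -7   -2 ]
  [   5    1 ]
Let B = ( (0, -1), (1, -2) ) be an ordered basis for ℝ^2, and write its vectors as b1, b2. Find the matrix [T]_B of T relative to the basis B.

[[-3, 3], [2, -3]]

The j-th column of [T]_B is [T(bj)]_B.
T(b1) = A b1 = (2, -1) = -3b1 + 2b2, so column 1 is (-3, 2).
Repeating for b2 and assembling the columns gives [[-3, 3], [2, -3]].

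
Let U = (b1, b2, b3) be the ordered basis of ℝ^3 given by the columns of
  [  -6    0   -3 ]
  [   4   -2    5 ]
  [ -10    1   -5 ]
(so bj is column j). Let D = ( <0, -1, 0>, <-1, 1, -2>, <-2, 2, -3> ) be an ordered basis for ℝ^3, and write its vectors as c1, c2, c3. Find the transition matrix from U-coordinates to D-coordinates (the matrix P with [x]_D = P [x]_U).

[[2, 2, -2], [2, -2, 1], [2, 1, 1]]

Take x = bj: its U-coordinates are the j-th standard unit vector, so P e_j — column j of P — equals [bj]_D.
b1 = 2c1 + 2c2 + 2c3, giving column 1 = <2, 2, 2>; repeating for each j gives P = [[2, 2, -2], [2, -2, 1], [2, 1, 1]].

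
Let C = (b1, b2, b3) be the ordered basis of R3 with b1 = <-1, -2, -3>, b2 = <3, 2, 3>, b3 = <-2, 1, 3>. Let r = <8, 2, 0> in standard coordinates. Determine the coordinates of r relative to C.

<-1, 1, -2>

[r]_C is the unique c with M c = r, where M has columns b1, ..., b3.
Gaussian elimination on [M | r] yields c = (-1, 1, -2).
Check: -b1 + b2 - 2b3 = <8, 2, 0>.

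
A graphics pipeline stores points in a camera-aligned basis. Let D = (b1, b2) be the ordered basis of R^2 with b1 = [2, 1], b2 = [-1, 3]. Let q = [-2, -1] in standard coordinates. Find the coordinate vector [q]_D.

[-1, 0]

[q]_D is the unique c with M c = q, where M has columns b1, b2.
System: 2c_1 - c_2 = -2, c_1 + 3c_2 = -1; solving gives c_1 = -1, c_2 = 0.
Check: -b1 + 0·b2 = [-2, -1].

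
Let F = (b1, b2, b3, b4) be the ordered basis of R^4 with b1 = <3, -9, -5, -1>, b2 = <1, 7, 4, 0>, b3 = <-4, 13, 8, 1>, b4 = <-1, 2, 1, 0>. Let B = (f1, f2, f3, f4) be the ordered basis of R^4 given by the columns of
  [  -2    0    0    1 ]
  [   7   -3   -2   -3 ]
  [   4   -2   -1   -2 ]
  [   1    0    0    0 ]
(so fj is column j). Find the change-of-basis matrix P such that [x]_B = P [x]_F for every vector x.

Take x = bj: its F-coordinates are the j-th standard unit vector, so P e_j — column j of P — equals [bj]_B.
b1 = -f1 - f2 + f3 + f4, giving column 1 = <-1, -1, 1, 1>; repeating for each j gives P = [[-1, 0, 1, 0], [-1, -2, 0, 1], [1, -2, 0, -1], [1, 1, -2, -1]].

[[-1, 0, 1, 0], [-1, -2, 0, 1], [1, -2, 0, -1], [1, 1, -2, -1]]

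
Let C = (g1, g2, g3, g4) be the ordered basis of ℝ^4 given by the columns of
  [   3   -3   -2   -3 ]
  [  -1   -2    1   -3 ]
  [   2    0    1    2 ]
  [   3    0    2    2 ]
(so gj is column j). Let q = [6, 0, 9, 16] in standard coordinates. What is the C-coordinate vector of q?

[q]_C is the unique c with M c = q, where M has columns g1, ..., g4.
Row-reducing the augmented matrix [M | q] gives c = (4, 1, 3, -1).
Check: 4g1 + g2 + 3g3 - g4 = [6, 0, 9, 16].

[4, 1, 3, -1]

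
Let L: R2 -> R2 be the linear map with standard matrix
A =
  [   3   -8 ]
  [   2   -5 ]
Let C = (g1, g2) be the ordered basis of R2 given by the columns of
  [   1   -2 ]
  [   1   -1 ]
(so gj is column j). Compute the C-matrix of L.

The j-th column of [L]_C is [L(gj)]_C.
L(g1) = A g1 = (-5, -3) = -g1 + 2g2, so column 1 is (-1, 2).
Repeating for g2 and assembling the columns gives [[-1, 0], [2, -1]].

[[-1, 0], [2, -1]]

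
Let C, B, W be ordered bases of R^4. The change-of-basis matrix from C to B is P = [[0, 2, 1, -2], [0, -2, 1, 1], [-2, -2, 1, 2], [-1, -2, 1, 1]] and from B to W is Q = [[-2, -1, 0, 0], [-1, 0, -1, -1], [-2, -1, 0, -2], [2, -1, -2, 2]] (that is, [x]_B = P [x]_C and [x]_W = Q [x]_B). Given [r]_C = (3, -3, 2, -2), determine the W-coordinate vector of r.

Apply P to get B-coordinates (0, 6, -2, 3), then Q to get W-coordinates.
The result is [r]_W = (-6, -1, -12, 4).

(-6, -1, -12, 4)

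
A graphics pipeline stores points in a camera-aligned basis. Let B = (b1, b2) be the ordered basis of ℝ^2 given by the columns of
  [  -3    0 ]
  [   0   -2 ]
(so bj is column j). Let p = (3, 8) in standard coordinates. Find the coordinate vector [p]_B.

We seek scalars with c_1 b1 + c_2 b2 = p; equivalently solve M c = p where the columns of M are b1, b2.
System: -3c_1 + 0c_2 = 3, 0c_1 - 2c_2 = 8; solving gives c_1 = -1, c_2 = -4.
Check: -b1 - 4b2 = (3, 8).

(-1, -4)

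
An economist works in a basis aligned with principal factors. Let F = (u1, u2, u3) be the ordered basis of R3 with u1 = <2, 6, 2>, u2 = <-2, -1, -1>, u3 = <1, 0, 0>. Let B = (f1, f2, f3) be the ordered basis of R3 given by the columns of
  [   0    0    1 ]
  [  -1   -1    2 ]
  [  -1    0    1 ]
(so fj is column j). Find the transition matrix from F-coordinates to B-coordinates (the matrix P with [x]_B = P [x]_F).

[[0, -1, 1], [-2, -2, 1], [2, -2, 1]]

Column j of P is [uj]_B, since P maps F-coordinates to B-coordinates.
Expressing u1 in B: u1 = 0·f1 - 2f2 + 2f3, so column 1 of P is <0, -2, 2>.
Doing the same for each uj gives P = [[0, -1, 1], [-2, -2, 1], [2, -2, 1]].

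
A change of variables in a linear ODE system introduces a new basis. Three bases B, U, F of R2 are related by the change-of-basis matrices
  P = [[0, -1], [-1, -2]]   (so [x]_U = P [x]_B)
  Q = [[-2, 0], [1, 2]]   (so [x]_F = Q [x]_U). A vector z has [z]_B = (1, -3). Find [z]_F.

(-6, 13)

Apply P to get U-coordinates (3, 5), then Q to get F-coordinates.
The result is [z]_F = (-6, 13).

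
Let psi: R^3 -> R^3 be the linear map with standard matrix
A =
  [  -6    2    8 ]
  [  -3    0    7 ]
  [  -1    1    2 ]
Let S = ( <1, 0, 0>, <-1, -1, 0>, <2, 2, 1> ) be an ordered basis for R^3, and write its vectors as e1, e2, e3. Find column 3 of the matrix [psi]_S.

<-1, 3, 2>

Column 3 of [psi]_S is the S-coordinate vector of psi(e3).
In standard coordinates psi(e3) = A e3 = <0, 1, 2>.
Converting to S: <0, 1, 2> = -e1 + 3e2 + 2e3, so the coordinate vector is <-1, 3, 2>.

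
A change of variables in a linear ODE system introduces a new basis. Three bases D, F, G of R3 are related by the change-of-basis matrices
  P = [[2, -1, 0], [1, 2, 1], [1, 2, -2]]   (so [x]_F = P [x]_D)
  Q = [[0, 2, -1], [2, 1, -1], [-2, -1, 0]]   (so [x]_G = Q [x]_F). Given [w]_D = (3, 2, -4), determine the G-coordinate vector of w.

First [w]_F = P [w]_D = (4, 3, 15).
Then [w]_G = Q [w]_F = (-9, -4, -11).

(-9, -4, -11)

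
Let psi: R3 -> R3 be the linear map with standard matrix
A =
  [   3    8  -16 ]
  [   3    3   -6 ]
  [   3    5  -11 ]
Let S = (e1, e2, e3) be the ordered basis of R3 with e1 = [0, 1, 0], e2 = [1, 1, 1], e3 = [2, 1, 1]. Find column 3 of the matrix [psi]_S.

Column 3 of [psi]_S is the S-coordinate vector of psi(e3).
In standard coordinates psi(e3) = A e3 = [-2, 3, 0].
Converting to S: [-2, 3, 0] = 3e1 + 2e2 - 2e3, so the coordinate vector is [3, 2, -2].

[3, 2, -2]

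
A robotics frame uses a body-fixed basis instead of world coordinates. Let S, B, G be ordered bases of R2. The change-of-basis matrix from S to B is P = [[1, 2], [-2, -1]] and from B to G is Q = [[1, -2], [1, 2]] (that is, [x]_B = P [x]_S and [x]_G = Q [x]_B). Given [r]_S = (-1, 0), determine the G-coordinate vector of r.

(-5, 3)

Composing the changes, [r]_G = Q P [r]_S.
Q P = [[5, 4], [-3, 0]]; applying this to (-1, 0) gives (-5, 3).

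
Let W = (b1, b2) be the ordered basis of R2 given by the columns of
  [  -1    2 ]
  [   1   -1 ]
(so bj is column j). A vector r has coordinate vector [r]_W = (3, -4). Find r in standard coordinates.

By definition r = 3b1 - 4b2.
Summing componentwise gives (-11, 7).

(-11, 7)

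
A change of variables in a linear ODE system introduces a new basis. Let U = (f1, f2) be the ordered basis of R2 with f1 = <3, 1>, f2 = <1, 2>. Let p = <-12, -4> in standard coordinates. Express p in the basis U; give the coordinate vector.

<-4, 0>

We seek scalars with c_1 f1 + c_2 f2 = p; equivalently solve M c = p where the columns of M are f1, f2.
System: 3c_1 + c_2 = -12, c_1 + 2c_2 = -4; solving gives c_1 = -4, c_2 = 0.
Check: -4f1 + 0·f2 = <-12, -4>.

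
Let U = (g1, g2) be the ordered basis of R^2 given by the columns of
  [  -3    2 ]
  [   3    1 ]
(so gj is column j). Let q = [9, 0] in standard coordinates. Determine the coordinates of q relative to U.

[-1, 3]

Write q = c_1 g1 + c_2 g2 and solve for the c_i.
System: -3c_1 + 2c_2 = 9, 3c_1 + c_2 = 0; solving gives c_1 = -1, c_2 = 3.
Check: -g1 + 3g2 = [9, 0].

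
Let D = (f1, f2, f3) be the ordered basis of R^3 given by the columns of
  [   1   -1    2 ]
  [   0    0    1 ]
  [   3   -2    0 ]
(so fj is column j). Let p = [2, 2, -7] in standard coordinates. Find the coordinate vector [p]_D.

We seek scalars with c_1 f1 + ... + c_3 f3 = p; equivalently solve M c = p where the columns of M are f1, ..., f3.
Solving this 3x3 system gives c = (-3, -1, 2).
Check: -3f1 - f2 + 2f3 = [2, 2, -7].

[-3, -1, 2]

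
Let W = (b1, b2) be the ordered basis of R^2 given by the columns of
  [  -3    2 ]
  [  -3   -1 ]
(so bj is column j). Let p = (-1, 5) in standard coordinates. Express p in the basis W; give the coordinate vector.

We seek scalars with c_1 b1 + c_2 b2 = p; equivalently solve M c = p where the columns of M are b1, b2.
System: -3c_1 + 2c_2 = -1, -3c_1 - c_2 = 5; solving gives c_1 = -1, c_2 = -2.
Check: -b1 - 2b2 = (-1, 5).

(-1, -2)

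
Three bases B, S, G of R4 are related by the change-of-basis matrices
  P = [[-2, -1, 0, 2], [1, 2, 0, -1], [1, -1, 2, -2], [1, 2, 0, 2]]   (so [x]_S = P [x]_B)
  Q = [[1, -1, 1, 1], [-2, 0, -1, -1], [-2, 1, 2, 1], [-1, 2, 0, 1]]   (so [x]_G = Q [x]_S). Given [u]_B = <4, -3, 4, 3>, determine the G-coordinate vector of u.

<19, -15, 15, -7>

First [u]_S = P [u]_B = <1, -5, 9, 4>.
Then [u]_G = Q [u]_S = <19, -15, 15, -7>.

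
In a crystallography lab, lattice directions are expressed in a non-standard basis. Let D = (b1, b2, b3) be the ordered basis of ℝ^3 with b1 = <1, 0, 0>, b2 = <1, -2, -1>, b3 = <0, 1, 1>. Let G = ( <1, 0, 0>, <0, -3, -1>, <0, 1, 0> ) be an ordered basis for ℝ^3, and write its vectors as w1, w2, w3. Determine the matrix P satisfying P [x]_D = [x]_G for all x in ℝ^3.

Column j of P is [bj]_G, since P maps D-coordinates to G-coordinates.
Expressing b1 in G: b1 = w1 + 0·w2 + 0·w3, so column 1 of P is <1, 0, 0>.
Doing the same for each bj gives P = [[1, 1, 0], [0, 1, -1], [0, 1, -2]].

[[1, 1, 0], [0, 1, -1], [0, 1, -2]]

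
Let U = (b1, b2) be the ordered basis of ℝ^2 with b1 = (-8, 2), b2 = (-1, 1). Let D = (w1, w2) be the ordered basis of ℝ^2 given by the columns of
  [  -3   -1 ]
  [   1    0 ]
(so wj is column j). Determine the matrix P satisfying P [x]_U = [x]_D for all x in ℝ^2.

Column j of P is [bj]_D, since P maps U-coordinates to D-coordinates.
Expressing b1 in D: b1 = 2w1 + 2w2, so column 1 of P is (2, 2).
Doing the same for each bj gives P = [[2, 1], [2, -2]].

[[2, 1], [2, -2]]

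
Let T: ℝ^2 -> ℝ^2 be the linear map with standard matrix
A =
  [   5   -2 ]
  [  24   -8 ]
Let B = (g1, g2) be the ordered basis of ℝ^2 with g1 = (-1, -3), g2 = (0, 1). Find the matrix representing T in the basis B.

[[-1, 2], [-3, -2]]

The j-th column of [T]_B is [T(gj)]_B.
T(g1) = A g1 = (1, 0) = -g1 - 3g2, so column 1 is (-1, -3).
Repeating for g2 and assembling the columns gives [[-1, 2], [-3, -2]].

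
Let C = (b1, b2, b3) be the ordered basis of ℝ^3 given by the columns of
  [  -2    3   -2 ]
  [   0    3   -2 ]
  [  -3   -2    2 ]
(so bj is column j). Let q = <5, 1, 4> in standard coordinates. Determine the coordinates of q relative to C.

Write q = c_1 b1 + ... + c_3 b3 and solve for the c_i.
Gaussian elimination on [M | q] yields c = (-2, -1, -2).
Check: -2b1 - b2 - 2b3 = <5, 1, 4>.

<-2, -1, -2>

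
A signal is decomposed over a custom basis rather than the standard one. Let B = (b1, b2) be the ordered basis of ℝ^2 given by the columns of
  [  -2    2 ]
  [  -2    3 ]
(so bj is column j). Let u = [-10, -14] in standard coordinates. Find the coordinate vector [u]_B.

We seek scalars with c_1 b1 + c_2 b2 = u; equivalently solve M c = u where the columns of M are b1, b2.
System: -2c_1 + 2c_2 = -10, -2c_1 + 3c_2 = -14; solving gives c_1 = 1, c_2 = -4.
Check: b1 - 4b2 = [-10, -14].

[1, -4]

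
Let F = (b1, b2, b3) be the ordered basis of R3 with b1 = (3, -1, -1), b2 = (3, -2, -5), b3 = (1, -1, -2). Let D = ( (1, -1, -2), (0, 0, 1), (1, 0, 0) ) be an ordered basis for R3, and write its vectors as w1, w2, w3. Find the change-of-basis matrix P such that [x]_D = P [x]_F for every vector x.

Take x = bj: its F-coordinates are the j-th standard unit vector, so P e_j — column j of P — equals [bj]_D.
b1 = w1 + w2 + 2w3, giving column 1 = (1, 1, 2); repeating for each j gives P = [[1, 2, 1], [1, -1, 0], [2, 1, 0]].

[[1, 2, 1], [1, -1, 0], [2, 1, 0]]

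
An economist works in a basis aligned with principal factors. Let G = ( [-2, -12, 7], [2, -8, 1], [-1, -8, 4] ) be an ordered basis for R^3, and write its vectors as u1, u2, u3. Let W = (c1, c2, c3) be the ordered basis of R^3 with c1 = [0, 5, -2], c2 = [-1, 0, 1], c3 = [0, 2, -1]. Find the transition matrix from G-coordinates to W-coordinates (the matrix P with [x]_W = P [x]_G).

[[-2, -2, -2], [2, -2, 1], [-1, 1, 1]]

Take x = uj: its G-coordinates are the j-th standard unit vector, so P e_j — column j of P — equals [uj]_W.
u1 = -2c1 + 2c2 - c3, giving column 1 = [-2, 2, -1]; repeating for each j gives P = [[-2, -2, -2], [2, -2, 1], [-1, 1, 1]].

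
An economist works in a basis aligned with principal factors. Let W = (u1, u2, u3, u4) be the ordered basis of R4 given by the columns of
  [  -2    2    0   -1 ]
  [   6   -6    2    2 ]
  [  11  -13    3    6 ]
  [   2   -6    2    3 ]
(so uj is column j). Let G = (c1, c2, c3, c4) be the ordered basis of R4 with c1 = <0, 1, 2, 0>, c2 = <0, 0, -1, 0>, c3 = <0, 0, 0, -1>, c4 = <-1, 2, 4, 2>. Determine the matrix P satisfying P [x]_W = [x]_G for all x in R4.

[[2, -2, 2, 0], [1, 1, 1, -2], [2, 2, -2, -1], [2, -2, 0, 1]]

Column j of P is [uj]_G, since P maps W-coordinates to G-coordinates.
Expressing u1 in G: u1 = 2c1 + c2 + 2c3 + 2c4, so column 1 of P is <2, 1, 2, 2>.
Doing the same for each uj gives P = [[2, -2, 2, 0], [1, 1, 1, -2], [2, 2, -2, -1], [2, -2, 0, 1]].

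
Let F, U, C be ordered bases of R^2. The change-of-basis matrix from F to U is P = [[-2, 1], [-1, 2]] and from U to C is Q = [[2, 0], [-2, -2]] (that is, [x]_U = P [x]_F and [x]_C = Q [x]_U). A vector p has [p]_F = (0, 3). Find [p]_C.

First [p]_U = P [p]_F = (3, 6).
Then [p]_C = Q [p]_U = (6, -18).

(6, -18)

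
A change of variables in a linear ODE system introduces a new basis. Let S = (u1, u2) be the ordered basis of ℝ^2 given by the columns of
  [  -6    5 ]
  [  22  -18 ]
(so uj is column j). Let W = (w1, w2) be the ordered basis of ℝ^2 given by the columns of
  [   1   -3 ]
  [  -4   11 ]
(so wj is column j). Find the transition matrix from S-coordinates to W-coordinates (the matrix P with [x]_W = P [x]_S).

[[0, -1], [2, -2]]

Column j of P is [uj]_W, since P maps S-coordinates to W-coordinates.
Expressing u1 in W: u1 = 0·w1 + 2w2, so column 1 of P is (0, 2).
Doing the same for each uj gives P = [[0, -1], [2, -2]].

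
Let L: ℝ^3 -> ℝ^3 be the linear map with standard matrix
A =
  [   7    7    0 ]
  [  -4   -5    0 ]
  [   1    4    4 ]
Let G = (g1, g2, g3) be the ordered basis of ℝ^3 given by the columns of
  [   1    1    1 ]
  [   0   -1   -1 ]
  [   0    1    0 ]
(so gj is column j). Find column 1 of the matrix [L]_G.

[3, 1, 3]

Compute L(g1) = A g1 = [7, -4, 1] in standard coordinates.
Then write this in G-coordinates: solve for y in y_1 g1 + ... + y_3 g3 = [7, -4, 1].
This gives y = [3, 1, 3], which is column 1 of [L]_G.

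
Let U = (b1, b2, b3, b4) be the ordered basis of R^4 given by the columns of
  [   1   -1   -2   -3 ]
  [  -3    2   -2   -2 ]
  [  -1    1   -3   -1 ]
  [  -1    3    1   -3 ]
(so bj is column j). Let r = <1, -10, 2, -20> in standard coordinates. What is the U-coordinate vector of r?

Write r = c_1 b1 + ... + c_4 b4 and solve for the c_i.
Row-reducing the augmented matrix [M | r] gives c = (2, -2, -3, 3).
Check: 2b1 - 2b2 - 3b3 + 3b4 = <1, -10, 2, -20>.

<2, -2, -3, 3>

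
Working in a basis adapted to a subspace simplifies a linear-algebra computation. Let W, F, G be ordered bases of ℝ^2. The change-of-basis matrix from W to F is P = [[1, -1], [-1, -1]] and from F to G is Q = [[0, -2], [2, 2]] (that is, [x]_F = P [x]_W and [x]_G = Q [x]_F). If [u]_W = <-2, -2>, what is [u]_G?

Composing the changes, [u]_G = Q P [u]_W.
Q P = [[2, 2], [0, -4]]; applying this to <-2, -2> gives <-8, 8>.

<-8, 8>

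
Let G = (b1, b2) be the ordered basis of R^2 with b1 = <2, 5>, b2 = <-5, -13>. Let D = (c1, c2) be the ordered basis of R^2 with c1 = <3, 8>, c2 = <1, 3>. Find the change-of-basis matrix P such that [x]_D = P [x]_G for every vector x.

Take x = bj: its G-coordinates are the j-th standard unit vector, so P e_j — column j of P — equals [bj]_D.
b1 = c1 - c2, giving column 1 = <1, -1>; repeating for each j gives P = [[1, -2], [-1, 1]].

[[1, -2], [-1, 1]]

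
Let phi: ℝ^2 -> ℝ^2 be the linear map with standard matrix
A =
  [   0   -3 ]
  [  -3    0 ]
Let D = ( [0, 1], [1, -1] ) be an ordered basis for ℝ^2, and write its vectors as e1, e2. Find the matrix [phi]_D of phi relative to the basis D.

With P the matrix whose columns are e1, e2, [phi]_D = P^(-1) A P.
Column by column: phi(e1) = A e1 = [-3, 0]; its D-coordinates [-3, -3] give column 1.
Continuing for each basis vector yields [phi]_D = [[-3, 0], [-3, 3]].

[[-3, 0], [-3, 3]]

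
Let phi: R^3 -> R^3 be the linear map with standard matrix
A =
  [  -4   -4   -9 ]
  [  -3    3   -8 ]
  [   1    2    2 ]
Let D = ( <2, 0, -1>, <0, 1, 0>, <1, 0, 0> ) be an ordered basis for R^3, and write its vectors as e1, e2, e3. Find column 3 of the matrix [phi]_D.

Column 3 of [phi]_D is the D-coordinate vector of phi(e3).
In standard coordinates phi(e3) = A e3 = <-4, -3, 1>.
Converting to D: <-4, -3, 1> = -e1 - 3e2 - 2e3, so the coordinate vector is <-1, -3, -2>.

<-1, -3, -2>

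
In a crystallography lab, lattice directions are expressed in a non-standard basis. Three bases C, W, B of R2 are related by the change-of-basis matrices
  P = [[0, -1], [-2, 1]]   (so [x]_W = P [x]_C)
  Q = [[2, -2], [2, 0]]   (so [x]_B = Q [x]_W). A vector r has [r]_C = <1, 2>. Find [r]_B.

Composing the changes, [r]_B = Q P [r]_C.
Q P = [[4, -4], [0, -2]]; applying this to <1, 2> gives <-4, -4>.

<-4, -4>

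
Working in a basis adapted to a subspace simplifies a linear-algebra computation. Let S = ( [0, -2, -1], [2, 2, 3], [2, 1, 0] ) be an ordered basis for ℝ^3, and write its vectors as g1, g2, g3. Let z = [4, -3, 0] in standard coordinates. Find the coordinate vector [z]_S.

Write z = c_1 g1 + ... + c_3 g3 and solve for the c_i.
Row-reducing the augmented matrix [M | z] gives c = (3, 1, 1).
Check: 3g1 + g2 + g3 = [4, -3, 0].

[3, 1, 1]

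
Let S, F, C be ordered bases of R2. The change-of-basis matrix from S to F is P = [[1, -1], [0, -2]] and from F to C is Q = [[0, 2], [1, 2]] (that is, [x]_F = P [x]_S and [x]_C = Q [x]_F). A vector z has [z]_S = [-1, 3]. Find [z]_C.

Apply P to get F-coordinates [-4, -6], then Q to get C-coordinates.
The result is [z]_C = [-12, -16].

[-12, -16]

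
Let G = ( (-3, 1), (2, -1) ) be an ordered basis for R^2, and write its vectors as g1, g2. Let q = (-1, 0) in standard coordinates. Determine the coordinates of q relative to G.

Write q = c_1 g1 + c_2 g2 and solve for the c_i.
System: -3c_1 + 2c_2 = -1, c_1 - c_2 = 0; solving gives c_1 = 1, c_2 = 1.
Check: g1 + g2 = (-1, 0).

(1, 1)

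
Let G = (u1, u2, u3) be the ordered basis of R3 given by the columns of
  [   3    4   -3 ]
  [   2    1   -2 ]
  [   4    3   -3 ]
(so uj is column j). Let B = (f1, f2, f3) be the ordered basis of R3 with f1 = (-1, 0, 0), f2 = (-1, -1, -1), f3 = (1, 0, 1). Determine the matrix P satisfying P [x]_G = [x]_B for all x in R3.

[[1, -1, 0], [-2, -1, 2], [2, 2, -1]]

Take x = uj: its G-coordinates are the j-th standard unit vector, so P e_j — column j of P — equals [uj]_B.
u1 = f1 - 2f2 + 2f3, giving column 1 = (1, -2, 2); repeating for each j gives P = [[1, -1, 0], [-2, -1, 2], [2, 2, -1]].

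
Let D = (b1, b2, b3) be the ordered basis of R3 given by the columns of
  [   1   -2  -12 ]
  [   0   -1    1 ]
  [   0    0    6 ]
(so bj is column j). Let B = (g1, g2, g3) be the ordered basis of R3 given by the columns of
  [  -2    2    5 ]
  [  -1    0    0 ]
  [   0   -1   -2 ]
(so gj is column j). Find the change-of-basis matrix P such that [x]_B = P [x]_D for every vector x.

[[0, 1, -1], [-2, 0, -2], [1, 0, -2]]

Let M have columns bj and N have columns gj. Then for every x, N [x]_B = x = M [x]_D, so P = N^(-1) M.
Since det N = 1, N^(-1) has integer entries; multiplying gives P = [[0, 1, -1], [-2, 0, -2], [1, 0, -2]].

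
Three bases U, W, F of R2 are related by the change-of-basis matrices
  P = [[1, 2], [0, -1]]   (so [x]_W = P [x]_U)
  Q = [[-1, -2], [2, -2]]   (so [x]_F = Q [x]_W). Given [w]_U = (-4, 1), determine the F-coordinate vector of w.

Apply P to get W-coordinates (-2, -1), then Q to get F-coordinates.
The result is [w]_F = (4, -2).

(4, -2)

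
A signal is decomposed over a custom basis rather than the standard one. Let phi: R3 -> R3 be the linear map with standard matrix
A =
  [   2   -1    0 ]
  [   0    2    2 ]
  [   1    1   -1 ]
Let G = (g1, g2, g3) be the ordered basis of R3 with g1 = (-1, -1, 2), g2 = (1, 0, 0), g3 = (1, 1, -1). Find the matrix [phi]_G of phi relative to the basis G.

[[-2, 1, 3], [-3, 2, 1], [0, 1, 3]]

Let P have columns g1, ..., g3. Then [phi]_G = P^(-1) A P.
Here det P = 1, so P^(-1) is integer; computing A P first and then P^(-1)(A P) gives [[-2, 1, 3], [-3, 2, 1], [0, 1, 3]].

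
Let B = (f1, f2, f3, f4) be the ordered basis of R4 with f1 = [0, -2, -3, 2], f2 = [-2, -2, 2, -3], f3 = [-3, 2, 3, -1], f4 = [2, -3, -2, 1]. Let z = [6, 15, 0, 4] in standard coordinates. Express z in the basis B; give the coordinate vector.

We seek scalars with c_1 f1 + ... + c_4 f4 = z; equivalently solve M c = z where the columns of M are f1, ..., f4.
Gaussian elimination on [M | z] yields c = (-2, -3, -2, -3).
Check: -2f1 - 3f2 - 2f3 - 3f4 = [6, 15, 0, 4].

[-2, -3, -2, -3]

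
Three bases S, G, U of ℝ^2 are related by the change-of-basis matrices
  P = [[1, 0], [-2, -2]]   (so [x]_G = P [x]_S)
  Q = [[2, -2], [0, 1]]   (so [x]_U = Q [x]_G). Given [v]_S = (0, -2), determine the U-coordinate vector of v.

(-8, 4)

First [v]_G = P [v]_S = (0, 4).
Then [v]_U = Q [v]_G = (-8, 4).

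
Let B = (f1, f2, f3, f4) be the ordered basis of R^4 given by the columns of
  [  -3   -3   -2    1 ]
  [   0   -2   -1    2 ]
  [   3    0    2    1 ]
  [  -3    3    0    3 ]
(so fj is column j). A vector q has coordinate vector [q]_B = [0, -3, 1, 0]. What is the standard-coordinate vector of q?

q = M [q]_B, where M has columns f1, ..., f4.
Carrying out the matrix-vector product, q = [7, 5, 2, -9].

[7, 5, 2, -9]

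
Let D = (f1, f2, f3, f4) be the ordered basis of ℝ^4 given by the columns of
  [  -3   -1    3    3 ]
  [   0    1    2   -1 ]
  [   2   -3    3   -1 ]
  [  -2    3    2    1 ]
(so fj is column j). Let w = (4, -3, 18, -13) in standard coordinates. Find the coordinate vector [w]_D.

(2, -4, 1, 1)

We seek scalars with c_1 f1 + ... + c_4 f4 = w; equivalently solve M c = w where the columns of M are f1, ..., f4.
Solving this 4x4 system gives c = (2, -4, 1, 1).
Check: 2f1 - 4f2 + f3 + f4 = (4, -3, 18, -13).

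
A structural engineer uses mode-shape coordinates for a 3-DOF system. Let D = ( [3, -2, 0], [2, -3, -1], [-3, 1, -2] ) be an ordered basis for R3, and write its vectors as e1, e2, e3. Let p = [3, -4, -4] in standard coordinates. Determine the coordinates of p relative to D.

[3, 0, 2]

Write p = c_1 e1 + ... + c_3 e3 and solve for the c_i.
Solving this 3x3 system gives c = (3, 0, 2).
Check: 3e1 + 0·e2 + 2e3 = [3, -4, -4].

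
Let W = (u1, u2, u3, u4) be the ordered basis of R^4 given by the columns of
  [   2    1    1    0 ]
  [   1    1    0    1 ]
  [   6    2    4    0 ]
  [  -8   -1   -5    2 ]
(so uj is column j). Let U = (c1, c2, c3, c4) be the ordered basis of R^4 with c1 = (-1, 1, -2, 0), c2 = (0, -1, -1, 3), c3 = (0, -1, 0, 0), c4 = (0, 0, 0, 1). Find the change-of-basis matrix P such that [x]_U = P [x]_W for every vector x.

Take x = uj: its W-coordinates are the j-th standard unit vector, so P e_j — column j of P — equals [uj]_U.
u1 = -2c1 - 2c2 - c3 - 2c4, giving column 1 = (-2, -2, -1, -2); repeating for each j gives P = [[-2, -1, -1, 0], [-2, 0, -2, 0], [-1, -2, 1, -1], [-2, -1, 1, 2]].

[[-2, -1, -1, 0], [-2, 0, -2, 0], [-1, -2, 1, -1], [-2, -1, 1, 2]]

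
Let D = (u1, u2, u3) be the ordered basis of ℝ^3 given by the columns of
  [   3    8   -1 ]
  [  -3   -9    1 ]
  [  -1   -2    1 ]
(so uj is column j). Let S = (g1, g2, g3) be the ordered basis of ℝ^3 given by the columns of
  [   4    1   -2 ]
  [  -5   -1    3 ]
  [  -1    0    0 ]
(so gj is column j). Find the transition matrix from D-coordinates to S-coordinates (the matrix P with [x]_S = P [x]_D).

[[1, 2, -1], [1, 2, 1], [1, 1, -1]]

Let M have columns uj and N have columns gj. Then for every x, N [x]_S = x = M [x]_D, so P = N^(-1) M.
Since det N = -1, N^(-1) has integer entries; multiplying gives P = [[1, 2, -1], [1, 2, 1], [1, 1, -1]].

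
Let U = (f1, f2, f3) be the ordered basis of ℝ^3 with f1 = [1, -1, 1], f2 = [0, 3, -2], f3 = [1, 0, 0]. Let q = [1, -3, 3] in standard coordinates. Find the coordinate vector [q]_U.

[3, 0, -2]

We seek scalars with c_1 f1 + ... + c_3 f3 = q; equivalently solve M c = q where the columns of M are f1, ..., f3.
Gaussian elimination on [M | q] yields c = (3, 0, -2).
Check: 3f1 + 0·f2 - 2f3 = [1, -3, 3].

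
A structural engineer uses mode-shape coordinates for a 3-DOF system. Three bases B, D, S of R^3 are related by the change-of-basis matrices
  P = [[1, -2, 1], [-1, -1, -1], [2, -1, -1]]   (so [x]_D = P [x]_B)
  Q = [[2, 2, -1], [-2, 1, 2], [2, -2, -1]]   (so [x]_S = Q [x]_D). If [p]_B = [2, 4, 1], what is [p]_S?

[-23, 1, 5]

Composing the changes, [p]_S = Q P [p]_B.
Q P = [[-2, -5, 1], [1, 1, -5], [2, -1, 5]]; applying this to [2, 4, 1] gives [-23, 1, 5].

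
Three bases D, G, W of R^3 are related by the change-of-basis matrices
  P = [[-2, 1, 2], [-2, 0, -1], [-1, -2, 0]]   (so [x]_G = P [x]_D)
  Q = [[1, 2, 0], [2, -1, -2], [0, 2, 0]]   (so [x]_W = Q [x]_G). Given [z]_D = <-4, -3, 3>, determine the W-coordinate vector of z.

Apply P to get G-coordinates <11, 5, 10>, then Q to get W-coordinates.
The result is [z]_W = <21, -3, 10>.

<21, -3, 10>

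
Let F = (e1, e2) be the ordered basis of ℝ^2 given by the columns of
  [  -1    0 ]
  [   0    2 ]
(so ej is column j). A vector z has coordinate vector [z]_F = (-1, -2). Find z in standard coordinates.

z = M [z]_F, where M has columns e1, e2.
Carrying out the matrix-vector product, z = (1, -4).

(1, -4)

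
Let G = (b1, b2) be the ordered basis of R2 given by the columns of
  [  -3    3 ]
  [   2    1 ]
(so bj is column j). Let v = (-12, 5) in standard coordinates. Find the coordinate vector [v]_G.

(3, -1)

Write v = c_1 b1 + c_2 b2 and solve for the c_i.
System: -3c_1 + 3c_2 = -12, 2c_1 + c_2 = 5; solving gives c_1 = 3, c_2 = -1.
Check: 3b1 - b2 = (-12, 5).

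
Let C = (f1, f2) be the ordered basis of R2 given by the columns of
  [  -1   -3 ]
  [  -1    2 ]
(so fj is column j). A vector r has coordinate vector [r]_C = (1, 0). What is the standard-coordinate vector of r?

The coordinates say r = f1 + 0·f2; adding the scaled basis vectors gives (-1, -1).

(-1, -1)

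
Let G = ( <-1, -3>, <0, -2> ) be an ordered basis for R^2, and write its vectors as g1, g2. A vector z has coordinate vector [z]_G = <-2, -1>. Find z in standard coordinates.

The coordinates say z = -2g1 - g2; adding the scaled basis vectors gives <2, 8>.

<2, 8>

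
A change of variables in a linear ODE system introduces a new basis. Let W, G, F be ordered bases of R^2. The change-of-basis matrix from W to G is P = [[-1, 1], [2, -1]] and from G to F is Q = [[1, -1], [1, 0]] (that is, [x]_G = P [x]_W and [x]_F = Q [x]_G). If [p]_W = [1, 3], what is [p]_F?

[3, 2]

Composing the changes, [p]_F = Q P [p]_W.
Q P = [[-3, 2], [-1, 1]]; applying this to [1, 3] gives [3, 2].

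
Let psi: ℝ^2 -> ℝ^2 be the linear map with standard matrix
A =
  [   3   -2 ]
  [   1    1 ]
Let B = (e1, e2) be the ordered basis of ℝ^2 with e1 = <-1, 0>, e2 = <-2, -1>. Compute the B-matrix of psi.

[[1, -2], [1, 3]]

With P the matrix whose columns are e1, e2, [psi]_B = P^(-1) A P.
Column by column: psi(e1) = A e1 = <-3, -1>; its B-coordinates <1, 1> give column 1.
Continuing for each basis vector yields [psi]_B = [[1, -2], [1, 3]].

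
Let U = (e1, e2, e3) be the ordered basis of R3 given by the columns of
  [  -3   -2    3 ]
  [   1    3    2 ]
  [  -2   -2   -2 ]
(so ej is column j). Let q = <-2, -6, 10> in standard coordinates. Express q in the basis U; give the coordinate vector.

Write q = c_1 e1 + ... + c_3 e3 and solve for the c_i.
Solving this 3x3 system gives c = (-3, 1, -3).
Check: -3e1 + e2 - 3e3 = <-2, -6, 10>.

<-3, 1, -3>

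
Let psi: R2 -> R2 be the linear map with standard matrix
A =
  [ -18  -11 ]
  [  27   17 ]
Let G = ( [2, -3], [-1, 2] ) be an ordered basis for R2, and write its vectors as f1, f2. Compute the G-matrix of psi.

[[-3, -1], [-3, 2]]

With P the matrix whose columns are f1, f2, [psi]_G = P^(-1) A P.
Column by column: psi(f1) = A f1 = [-3, 3]; its G-coordinates [-3, -3] give column 1.
Continuing for each basis vector yields [psi]_G = [[-3, -1], [-3, 2]].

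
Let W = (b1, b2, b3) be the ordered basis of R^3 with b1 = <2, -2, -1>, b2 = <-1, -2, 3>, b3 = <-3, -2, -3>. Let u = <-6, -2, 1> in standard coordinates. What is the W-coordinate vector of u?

<-1, 1, 1>

[u]_W is the unique c with M c = u, where M has columns b1, ..., b3.
Solving this 3x3 system gives c = (-1, 1, 1).
Check: -b1 + b2 + b3 = <-6, -2, 1>.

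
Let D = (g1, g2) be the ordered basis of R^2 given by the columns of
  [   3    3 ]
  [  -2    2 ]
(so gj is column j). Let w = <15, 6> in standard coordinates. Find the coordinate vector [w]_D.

Write w = c_1 g1 + c_2 g2 and solve for the c_i.
System: 3c_1 + 3c_2 = 15, -2c_1 + 2c_2 = 6; solving gives c_1 = 1, c_2 = 4.
Check: g1 + 4g2 = <15, 6>.

<1, 4>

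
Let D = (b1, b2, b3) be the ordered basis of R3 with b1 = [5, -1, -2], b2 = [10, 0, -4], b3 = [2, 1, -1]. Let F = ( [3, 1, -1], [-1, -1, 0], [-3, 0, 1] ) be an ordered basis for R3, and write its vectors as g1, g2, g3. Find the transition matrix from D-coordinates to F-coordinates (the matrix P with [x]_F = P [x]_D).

[[0, 2, 2], [1, 2, 1], [-2, -2, 1]]

Let M have columns bj and N have columns gj. Then for every x, N [x]_F = x = M [x]_D, so P = N^(-1) M.
Since det N = 1, N^(-1) has integer entries; multiplying gives P = [[0, 2, 2], [1, 2, 1], [-2, -2, 1]].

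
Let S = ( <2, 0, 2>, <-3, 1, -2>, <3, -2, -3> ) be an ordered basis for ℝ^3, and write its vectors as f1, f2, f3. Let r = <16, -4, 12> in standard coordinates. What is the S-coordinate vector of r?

<2, -4, 0>

We seek scalars with c_1 f1 + ... + c_3 f3 = r; equivalently solve M c = r where the columns of M are f1, ..., f3.
Row-reducing the augmented matrix [M | r] gives c = (2, -4, 0).
Check: 2f1 - 4f2 + 0·f3 = <16, -4, 12>.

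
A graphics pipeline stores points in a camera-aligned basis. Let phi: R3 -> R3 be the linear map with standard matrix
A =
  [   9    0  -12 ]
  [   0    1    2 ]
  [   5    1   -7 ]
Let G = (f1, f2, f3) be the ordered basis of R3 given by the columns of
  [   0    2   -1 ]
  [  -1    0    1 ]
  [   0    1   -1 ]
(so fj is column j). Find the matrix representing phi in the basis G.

[[3, -2, -2], [1, 3, 0], [2, 0, -3]]

The j-th column of [phi]_G is [phi(fj)]_G.
phi(f1) = A f1 = <0, -1, -1> = 3f1 + f2 + 2f3, so column 1 is <3, 1, 2>.
Repeating for f2, f3 and assembling the columns gives [[3, -2, -2], [1, 3, 0], [2, 0, -3]].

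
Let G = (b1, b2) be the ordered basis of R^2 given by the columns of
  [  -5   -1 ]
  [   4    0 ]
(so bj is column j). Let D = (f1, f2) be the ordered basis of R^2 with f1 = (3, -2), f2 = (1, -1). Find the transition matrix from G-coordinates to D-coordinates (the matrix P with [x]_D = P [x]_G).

Take x = bj: its G-coordinates are the j-th standard unit vector, so P e_j — column j of P — equals [bj]_D.
b1 = -f1 - 2f2, giving column 1 = (-1, -2); repeating for each j gives P = [[-1, -1], [-2, 2]].

[[-1, -1], [-2, 2]]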